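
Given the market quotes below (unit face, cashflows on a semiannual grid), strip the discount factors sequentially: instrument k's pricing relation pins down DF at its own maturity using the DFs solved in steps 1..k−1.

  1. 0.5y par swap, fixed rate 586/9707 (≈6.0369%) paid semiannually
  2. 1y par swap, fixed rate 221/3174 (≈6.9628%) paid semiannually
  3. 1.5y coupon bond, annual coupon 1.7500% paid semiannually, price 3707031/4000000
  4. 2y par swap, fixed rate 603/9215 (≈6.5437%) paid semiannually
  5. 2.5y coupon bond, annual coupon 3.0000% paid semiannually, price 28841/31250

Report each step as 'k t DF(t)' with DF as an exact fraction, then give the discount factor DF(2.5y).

step 1 [0.5y] swap r/2=293/9707: DF=(1 − 293/9707·(0))/(1+293/9707) = 9707/10000 ≈ 0.970700
step 2 [1y] swap r/2=221/6348: DF=(1 − 221/6348·(0.970700))/(1+221/6348) = 9337/10000 ≈ 0.933700
step 3 [1.5y] bond c/2=7/800: DF=(3707031/4000000 − 7/800·(0.970700+0.933700))/(1+7/800) = 4511/5000 ≈ 0.902200
step 4 [2y] swap r/2=603/18430: DF=(1 − 603/18430·(0.970700+0.933700+0.902200))/(1+603/18430) = 4397/5000 ≈ 0.879400
step 5 [2.5y] bond c/2=3/200: DF=(28841/31250 − 3/200·(0.970700+0.933700+0.902200+0.879400))/(1+3/200) = 2137/2500 ≈ 0.854800

1 1/2 9707/10000
2 1 9337/10000
3 3/2 4511/5000
4 2 4397/5000
5 5/2 2137/2500
DF(2.5y) = 2137/2500 ≈ 0.854800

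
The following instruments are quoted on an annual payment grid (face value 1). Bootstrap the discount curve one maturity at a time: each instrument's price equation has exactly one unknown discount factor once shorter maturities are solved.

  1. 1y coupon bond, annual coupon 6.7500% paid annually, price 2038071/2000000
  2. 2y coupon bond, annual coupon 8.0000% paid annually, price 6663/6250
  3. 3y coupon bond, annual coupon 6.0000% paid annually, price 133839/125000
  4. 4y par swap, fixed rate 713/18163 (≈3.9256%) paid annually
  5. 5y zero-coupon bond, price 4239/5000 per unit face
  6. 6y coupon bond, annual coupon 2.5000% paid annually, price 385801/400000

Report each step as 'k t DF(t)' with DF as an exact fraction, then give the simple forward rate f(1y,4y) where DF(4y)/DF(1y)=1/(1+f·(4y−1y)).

step 1 [1y] bond c/1=27/400: DF=(2038071/2000000 − 27/400·(0))/(1+27/400) = 4773/5000 ≈ 0.954600
step 2 [2y] bond c/1=2/25: DF=(6663/6250 − 2/25·(0.954600))/(1+2/25) = 2291/2500 ≈ 0.916400
step 3 [3y] bond c/1=3/50: DF=(133839/125000 − 3/50·(0.954600+0.916400))/(1+3/50) = 4521/5000 ≈ 0.904200
step 4 [4y] swap r/1=713/18163: DF=(1 − 713/18163·(0.954600+0.916400+0.904200))/(1+713/18163) = 4287/5000 ≈ 0.857400
step 5 [5y] zero: DF = P = 4239/5000 ≈ 0.847800
step 6 [6y] bond c/1=1/40: DF=(385801/400000 − 1/40·(0.954600+0.916400+0.904200+0.857400+0.847800))/(1+1/40) = 8317/10000 ≈ 0.831700

1 1 4773/5000
2 2 2291/2500
3 3 4521/5000
4 4 4287/5000
5 5 4239/5000
6 6 8317/10000
f(1y,4y) = ((4773/5000)/(4287/5000) − 1)/(3) = 54/1429 ≈ 3.7789%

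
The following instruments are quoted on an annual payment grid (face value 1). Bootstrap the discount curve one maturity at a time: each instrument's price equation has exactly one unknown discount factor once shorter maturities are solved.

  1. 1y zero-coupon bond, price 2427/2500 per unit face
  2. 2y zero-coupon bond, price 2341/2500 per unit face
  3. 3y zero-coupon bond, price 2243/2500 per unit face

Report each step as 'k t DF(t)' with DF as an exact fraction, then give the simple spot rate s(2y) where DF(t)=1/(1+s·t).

1 1 2427/2500
2 2 2341/2500
3 3 2243/2500
s(2y) = (1/(2341/2500) − 1)/(2) = 159/4682 ≈ 3.3960%

step 1 [1y] zero: DF = P = 2427/2500 ≈ 0.970800
step 2 [2y] zero: DF = P = 2341/2500 ≈ 0.936400
step 3 [3y] zero: DF = P = 2243/2500 ≈ 0.897200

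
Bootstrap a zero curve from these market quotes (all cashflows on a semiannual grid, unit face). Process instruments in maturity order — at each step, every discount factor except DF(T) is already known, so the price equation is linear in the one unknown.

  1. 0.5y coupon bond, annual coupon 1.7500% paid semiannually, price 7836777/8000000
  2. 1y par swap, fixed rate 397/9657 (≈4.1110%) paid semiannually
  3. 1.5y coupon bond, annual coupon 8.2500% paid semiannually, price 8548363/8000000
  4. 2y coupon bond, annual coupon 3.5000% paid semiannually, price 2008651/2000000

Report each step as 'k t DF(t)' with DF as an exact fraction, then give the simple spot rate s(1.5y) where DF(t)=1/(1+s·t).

1 1/2 9711/10000
2 1 9603/10000
3 3/2 9497/10000
4 2 15/16
s(1.5y) = (1/(9497/10000) − 1)/(3/2) = 1006/28491 ≈ 3.5309%

step 1 [0.5y] bond c/2=7/800: DF=(7836777/8000000 − 7/800·(0))/(1+7/800) = 9711/10000 ≈ 0.971100
step 2 [1y] swap r/2=397/19314: DF=(1 − 397/19314·(0.971100))/(1+397/19314) = 9603/10000 ≈ 0.960300
step 3 [1.5y] bond c/2=33/800: DF=(8548363/8000000 − 33/800·(0.971100+0.960300))/(1+33/800) = 9497/10000 ≈ 0.949700
step 4 [2y] bond c/2=7/400: DF=(2008651/2000000 − 7/400·(0.971100+0.960300+0.949700))/(1+7/400) = 15/16 ≈ 0.937500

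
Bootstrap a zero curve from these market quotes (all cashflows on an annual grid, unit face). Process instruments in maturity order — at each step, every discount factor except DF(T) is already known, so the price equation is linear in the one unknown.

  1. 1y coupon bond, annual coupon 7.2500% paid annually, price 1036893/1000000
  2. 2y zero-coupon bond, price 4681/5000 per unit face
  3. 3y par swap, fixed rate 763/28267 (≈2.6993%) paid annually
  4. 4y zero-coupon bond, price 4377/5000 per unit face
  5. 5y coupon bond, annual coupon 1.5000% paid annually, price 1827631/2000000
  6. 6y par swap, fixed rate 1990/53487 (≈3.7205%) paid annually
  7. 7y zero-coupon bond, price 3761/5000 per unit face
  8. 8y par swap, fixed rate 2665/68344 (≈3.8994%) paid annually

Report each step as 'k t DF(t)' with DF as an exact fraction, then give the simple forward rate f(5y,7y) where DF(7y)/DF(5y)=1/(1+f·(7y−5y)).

step 1 [1y] bond c/1=29/400: DF=(1036893/1000000 − 29/400·(0))/(1+29/400) = 2417/2500 ≈ 0.966800
step 2 [2y] zero: DF = P = 4681/5000 ≈ 0.936200
step 3 [3y] swap r/1=763/28267: DF=(1 − 763/28267·(0.966800+0.936200))/(1+763/28267) = 9237/10000 ≈ 0.923700
step 4 [4y] zero: DF = P = 4377/5000 ≈ 0.875400
step 5 [5y] bond c/1=3/200: DF=(1827631/2000000 − 3/200·(0.966800+0.936200+0.923700+0.875400))/(1+3/200) = 1057/1250 ≈ 0.845600
step 6 [6y] swap r/1=1990/53487: DF=(1 − 1990/53487·(0.966800+0.936200+0.923700+0.875400+0.845600))/(1+1990/53487) = 801/1000 ≈ 0.801000
step 7 [7y] zero: DF = P = 3761/5000 ≈ 0.752200
step 8 [8y] swap r/1=2665/68344: DF=(1 − 2665/68344·(0.966800+0.936200+0.923700+0.875400+0.845600+0.801000+0.752200))/(1+2665/68344) = 1467/2000 ≈ 0.733500

1 1 2417/2500
2 2 4681/5000
3 3 9237/10000
4 4 4377/5000
5 5 1057/1250
6 6 801/1000
7 7 3761/5000
8 8 1467/2000
f(5y,7y) = ((1057/1250)/(3761/5000) − 1)/(2) = 467/7522 ≈ 6.2085%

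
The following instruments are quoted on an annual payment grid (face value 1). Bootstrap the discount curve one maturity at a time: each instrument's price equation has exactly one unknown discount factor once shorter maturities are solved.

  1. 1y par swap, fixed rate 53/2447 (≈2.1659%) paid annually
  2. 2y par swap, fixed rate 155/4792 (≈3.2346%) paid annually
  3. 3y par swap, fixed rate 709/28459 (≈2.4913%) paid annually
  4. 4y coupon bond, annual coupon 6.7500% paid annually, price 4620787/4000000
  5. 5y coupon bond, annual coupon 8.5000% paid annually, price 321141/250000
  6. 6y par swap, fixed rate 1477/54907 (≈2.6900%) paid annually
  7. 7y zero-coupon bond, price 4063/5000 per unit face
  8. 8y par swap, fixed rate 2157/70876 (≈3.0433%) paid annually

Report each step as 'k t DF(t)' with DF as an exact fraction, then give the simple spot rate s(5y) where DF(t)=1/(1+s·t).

step 1 [1y] swap r/1=53/2447: DF=(1 − 53/2447·(0))/(1+53/2447) = 2447/2500 ≈ 0.978800
step 2 [2y] swap r/1=155/4792: DF=(1 − 155/4792·(0.978800))/(1+155/4792) = 469/500 ≈ 0.938000
step 3 [3y] swap r/1=709/28459: DF=(1 − 709/28459·(0.978800+0.938000))/(1+709/28459) = 9291/10000 ≈ 0.929100
step 4 [4y] bond c/1=27/400: DF=(4620787/4000000 − 27/400·(0.978800+0.938000+0.929100))/(1+27/400) = 4511/5000 ≈ 0.902200
step 5 [5y] bond c/1=17/200: DF=(321141/250000 − 17/200·(0.978800+0.938000+0.929100+0.902200))/(1+17/200) = 8903/10000 ≈ 0.890300
step 6 [6y] swap r/1=1477/54907: DF=(1 − 1477/54907·(0.978800+0.938000+0.929100+0.902200+0.890300))/(1+1477/54907) = 8523/10000 ≈ 0.852300
step 7 [7y] zero: DF = P = 4063/5000 ≈ 0.812600
step 8 [8y] swap r/1=2157/70876: DF=(1 − 2157/70876·(0.978800+0.938000+0.929100+0.902200+0.890300+0.852300+0.812600))/(1+2157/70876) = 7843/10000 ≈ 0.784300

1 1 2447/2500
2 2 469/500
3 3 9291/10000
4 4 4511/5000
5 5 8903/10000
6 6 8523/10000
7 7 4063/5000
8 8 7843/10000
s(5y) = (1/(8903/10000) − 1)/(5) = 1097/44515 ≈ 2.4643%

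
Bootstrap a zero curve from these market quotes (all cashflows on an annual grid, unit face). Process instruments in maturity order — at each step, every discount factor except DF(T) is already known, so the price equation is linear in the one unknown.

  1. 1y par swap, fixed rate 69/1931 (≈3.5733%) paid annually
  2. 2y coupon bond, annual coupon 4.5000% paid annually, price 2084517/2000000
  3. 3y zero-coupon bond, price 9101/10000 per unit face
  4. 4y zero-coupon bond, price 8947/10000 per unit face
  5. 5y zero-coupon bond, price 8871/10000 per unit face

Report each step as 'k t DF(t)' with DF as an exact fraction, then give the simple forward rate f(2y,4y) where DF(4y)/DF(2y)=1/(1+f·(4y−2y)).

step 1 [1y] swap r/1=69/1931: DF=(1 − 69/1931·(0))/(1+69/1931) = 1931/2000 ≈ 0.965500
step 2 [2y] bond c/1=9/200: DF=(2084517/2000000 − 9/200·(0.965500))/(1+9/200) = 4779/5000 ≈ 0.955800
step 3 [3y] zero: DF = P = 9101/10000 ≈ 0.910100
step 4 [4y] zero: DF = P = 8947/10000 ≈ 0.894700
step 5 [5y] zero: DF = P = 8871/10000 ≈ 0.887100

1 1 1931/2000
2 2 4779/5000
3 3 9101/10000
4 4 8947/10000
5 5 8871/10000
f(2y,4y) = ((4779/5000)/(8947/10000) − 1)/(2) = 611/17894 ≈ 3.4146%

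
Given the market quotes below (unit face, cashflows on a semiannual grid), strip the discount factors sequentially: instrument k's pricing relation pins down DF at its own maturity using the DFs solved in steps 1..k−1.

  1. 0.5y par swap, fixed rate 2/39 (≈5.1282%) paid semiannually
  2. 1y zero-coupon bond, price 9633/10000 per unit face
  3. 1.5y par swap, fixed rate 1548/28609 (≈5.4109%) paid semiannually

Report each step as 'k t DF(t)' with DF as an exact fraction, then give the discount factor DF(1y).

1 1/2 39/40
2 1 9633/10000
3 3/2 4613/5000
DF(1y) = 9633/10000 ≈ 0.963300

step 1 [0.5y] swap r/2=1/39: DF=(1 − 1/39·(0))/(1+1/39) = 39/40 ≈ 0.975000
step 2 [1y] zero: DF = P = 9633/10000 ≈ 0.963300
step 3 [1.5y] swap r/2=774/28609: DF=(1 − 774/28609·(0.975000+0.963300))/(1+774/28609) = 4613/5000 ≈ 0.922600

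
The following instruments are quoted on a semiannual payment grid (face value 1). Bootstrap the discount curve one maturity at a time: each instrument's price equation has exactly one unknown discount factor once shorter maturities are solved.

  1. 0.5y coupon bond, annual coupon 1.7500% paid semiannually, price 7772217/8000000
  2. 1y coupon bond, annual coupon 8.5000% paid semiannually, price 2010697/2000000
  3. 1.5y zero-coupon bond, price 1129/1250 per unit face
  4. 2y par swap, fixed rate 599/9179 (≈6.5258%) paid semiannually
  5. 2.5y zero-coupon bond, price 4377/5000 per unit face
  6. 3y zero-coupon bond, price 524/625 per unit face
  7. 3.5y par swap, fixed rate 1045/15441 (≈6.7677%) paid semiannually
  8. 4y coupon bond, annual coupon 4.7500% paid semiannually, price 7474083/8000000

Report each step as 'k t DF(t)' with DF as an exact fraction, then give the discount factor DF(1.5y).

1 1/2 9631/10000
2 1 9251/10000
3 3/2 1129/1250
4 2 4401/5000
5 5/2 4377/5000
6 3 524/625
7 7/2 791/1000
8 4 7693/10000
DF(1.5y) = 1129/1250 ≈ 0.903200

step 1 [0.5y] bond c/2=7/800: DF=(7772217/8000000 − 7/800·(0))/(1+7/800) = 9631/10000 ≈ 0.963100
step 2 [1y] bond c/2=17/400: DF=(2010697/2000000 − 17/400·(0.963100))/(1+17/400) = 9251/10000 ≈ 0.925100
step 3 [1.5y] zero: DF = P = 1129/1250 ≈ 0.903200
step 4 [2y] swap r/2=599/18358: DF=(1 − 599/18358·(0.963100+0.925100+0.903200))/(1+599/18358) = 4401/5000 ≈ 0.880200
step 5 [2.5y] zero: DF = P = 4377/5000 ≈ 0.875400
step 6 [3y] zero: DF = P = 524/625 ≈ 0.838400
step 7 [3.5y] swap r/2=1045/30882: DF=(1 − 1045/30882·(0.963100+0.925100+0.903200+0.880200+0.875400+0.838400))/(1+1045/30882) = 791/1000 ≈ 0.791000
step 8 [4y] bond c/2=19/800: DF=(7474083/8000000 − 19/800·(0.963100+0.925100+0.903200+0.880200+0.875400+0.838400+0.791000))/(1+19/800) = 7693/10000 ≈ 0.769300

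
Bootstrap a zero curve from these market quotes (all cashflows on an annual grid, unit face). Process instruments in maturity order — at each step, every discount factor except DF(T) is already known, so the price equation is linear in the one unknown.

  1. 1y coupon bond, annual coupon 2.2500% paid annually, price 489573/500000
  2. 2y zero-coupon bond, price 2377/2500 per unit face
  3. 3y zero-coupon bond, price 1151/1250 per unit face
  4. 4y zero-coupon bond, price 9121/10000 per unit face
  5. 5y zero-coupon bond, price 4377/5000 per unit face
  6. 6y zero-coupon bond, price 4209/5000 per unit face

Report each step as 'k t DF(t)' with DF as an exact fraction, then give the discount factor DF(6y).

step 1 [1y] bond c/1=9/400: DF=(489573/500000 − 9/400·(0))/(1+9/400) = 1197/1250 ≈ 0.957600
step 2 [2y] zero: DF = P = 2377/2500 ≈ 0.950800
step 3 [3y] zero: DF = P = 1151/1250 ≈ 0.920800
step 4 [4y] zero: DF = P = 9121/10000 ≈ 0.912100
step 5 [5y] zero: DF = P = 4377/5000 ≈ 0.875400
step 6 [6y] zero: DF = P = 4209/5000 ≈ 0.841800

1 1 1197/1250
2 2 2377/2500
3 3 1151/1250
4 4 9121/10000
5 5 4377/5000
6 6 4209/5000
DF(6y) = 4209/5000 ≈ 0.841800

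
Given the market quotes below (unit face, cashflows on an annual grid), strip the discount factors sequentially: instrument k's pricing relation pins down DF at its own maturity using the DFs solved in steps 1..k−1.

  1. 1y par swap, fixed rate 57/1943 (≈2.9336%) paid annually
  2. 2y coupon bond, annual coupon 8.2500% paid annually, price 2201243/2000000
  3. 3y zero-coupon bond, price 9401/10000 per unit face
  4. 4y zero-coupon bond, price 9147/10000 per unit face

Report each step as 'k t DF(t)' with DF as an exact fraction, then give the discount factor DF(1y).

step 1 [1y] swap r/1=57/1943: DF=(1 − 57/1943·(0))/(1+57/1943) = 1943/2000 ≈ 0.971500
step 2 [2y] bond c/1=33/400: DF=(2201243/2000000 − 33/400·(0.971500))/(1+33/400) = 9427/10000 ≈ 0.942700
step 3 [3y] zero: DF = P = 9401/10000 ≈ 0.940100
step 4 [4y] zero: DF = P = 9147/10000 ≈ 0.914700

1 1 1943/2000
2 2 9427/10000
3 3 9401/10000
4 4 9147/10000
DF(1y) = 1943/2000 ≈ 0.971500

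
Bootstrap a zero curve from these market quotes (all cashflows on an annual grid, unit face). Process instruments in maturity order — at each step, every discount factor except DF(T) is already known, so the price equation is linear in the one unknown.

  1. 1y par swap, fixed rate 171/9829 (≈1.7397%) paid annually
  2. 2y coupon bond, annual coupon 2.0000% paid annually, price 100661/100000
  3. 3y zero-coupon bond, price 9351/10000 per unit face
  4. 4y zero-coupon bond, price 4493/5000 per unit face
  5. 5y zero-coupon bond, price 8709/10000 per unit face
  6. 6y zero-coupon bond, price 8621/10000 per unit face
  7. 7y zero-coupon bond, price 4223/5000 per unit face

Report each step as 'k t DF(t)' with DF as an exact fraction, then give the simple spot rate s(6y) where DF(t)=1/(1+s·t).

1 1 9829/10000
2 2 2419/2500
3 3 9351/10000
4 4 4493/5000
5 5 8709/10000
6 6 8621/10000
7 7 4223/5000
s(6y) = (1/(8621/10000) − 1)/(6) = 1379/51726 ≈ 2.6660%

step 1 [1y] swap r/1=171/9829: DF=(1 − 171/9829·(0))/(1+171/9829) = 9829/10000 ≈ 0.982900
step 2 [2y] bond c/1=1/50: DF=(100661/100000 − 1/50·(0.982900))/(1+1/50) = 2419/2500 ≈ 0.967600
step 3 [3y] zero: DF = P = 9351/10000 ≈ 0.935100
step 4 [4y] zero: DF = P = 4493/5000 ≈ 0.898600
step 5 [5y] zero: DF = P = 8709/10000 ≈ 0.870900
step 6 [6y] zero: DF = P = 8621/10000 ≈ 0.862100
step 7 [7y] zero: DF = P = 4223/5000 ≈ 0.844600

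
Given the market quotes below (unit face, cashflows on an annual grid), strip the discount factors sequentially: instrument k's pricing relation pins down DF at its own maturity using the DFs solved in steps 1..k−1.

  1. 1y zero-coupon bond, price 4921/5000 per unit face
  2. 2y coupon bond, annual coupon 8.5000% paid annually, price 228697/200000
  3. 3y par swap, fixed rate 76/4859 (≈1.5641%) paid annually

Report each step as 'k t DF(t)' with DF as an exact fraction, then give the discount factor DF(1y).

1 1 4921/5000
2 2 1221/1250
3 3 1193/1250
DF(1y) = 4921/5000 ≈ 0.984200

step 1 [1y] zero: DF = P = 4921/5000 ≈ 0.984200
step 2 [2y] bond c/1=17/200: DF=(228697/200000 − 17/200·(0.984200))/(1+17/200) = 1221/1250 ≈ 0.976800
step 3 [3y] swap r/1=76/4859: DF=(1 − 76/4859·(0.984200+0.976800))/(1+76/4859) = 1193/1250 ≈ 0.954400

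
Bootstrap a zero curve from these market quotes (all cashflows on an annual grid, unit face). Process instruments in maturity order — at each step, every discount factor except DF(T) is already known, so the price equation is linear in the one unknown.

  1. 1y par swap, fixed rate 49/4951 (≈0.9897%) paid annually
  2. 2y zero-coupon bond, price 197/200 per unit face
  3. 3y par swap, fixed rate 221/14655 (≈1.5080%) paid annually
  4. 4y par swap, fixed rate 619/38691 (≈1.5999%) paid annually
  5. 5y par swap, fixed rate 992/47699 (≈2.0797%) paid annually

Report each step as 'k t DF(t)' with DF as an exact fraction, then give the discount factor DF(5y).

step 1 [1y] swap r/1=49/4951: DF=(1 − 49/4951·(0))/(1+49/4951) = 4951/5000 ≈ 0.990200
step 2 [2y] zero: DF = P = 197/200 ≈ 0.985000
step 3 [3y] swap r/1=221/14655: DF=(1 − 221/14655·(0.990200+0.985000))/(1+221/14655) = 4779/5000 ≈ 0.955800
step 4 [4y] swap r/1=619/38691: DF=(1 − 619/38691·(0.990200+0.985000+0.955800))/(1+619/38691) = 9381/10000 ≈ 0.938100
step 5 [5y] swap r/1=992/47699: DF=(1 − 992/47699·(0.990200+0.985000+0.955800+0.938100))/(1+992/47699) = 563/625 ≈ 0.900800

1 1 4951/5000
2 2 197/200
3 3 4779/5000
4 4 9381/10000
5 5 563/625
DF(5y) = 563/625 ≈ 0.900800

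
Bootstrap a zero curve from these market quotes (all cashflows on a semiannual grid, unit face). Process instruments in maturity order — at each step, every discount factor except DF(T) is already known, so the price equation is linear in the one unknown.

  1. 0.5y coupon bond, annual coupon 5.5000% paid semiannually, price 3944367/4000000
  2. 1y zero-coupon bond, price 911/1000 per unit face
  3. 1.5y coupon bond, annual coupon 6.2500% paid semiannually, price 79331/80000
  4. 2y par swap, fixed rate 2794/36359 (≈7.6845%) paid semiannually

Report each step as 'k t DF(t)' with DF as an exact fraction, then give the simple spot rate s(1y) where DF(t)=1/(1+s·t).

1 1/2 9597/10000
2 1 911/1000
3 3/2 9049/10000
4 2 8603/10000
s(1y) = (1/(911/1000) − 1)/(1) = 89/911 ≈ 9.7695%

step 1 [0.5y] bond c/2=11/400: DF=(3944367/4000000 − 11/400·(0))/(1+11/400) = 9597/10000 ≈ 0.959700
step 2 [1y] zero: DF = P = 911/1000 ≈ 0.911000
step 3 [1.5y] bond c/2=1/32: DF=(79331/80000 − 1/32·(0.959700+0.911000))/(1+1/32) = 9049/10000 ≈ 0.904900
step 4 [2y] swap r/2=1397/36359: DF=(1 − 1397/36359·(0.959700+0.911000+0.904900))/(1+1397/36359) = 8603/10000 ≈ 0.860300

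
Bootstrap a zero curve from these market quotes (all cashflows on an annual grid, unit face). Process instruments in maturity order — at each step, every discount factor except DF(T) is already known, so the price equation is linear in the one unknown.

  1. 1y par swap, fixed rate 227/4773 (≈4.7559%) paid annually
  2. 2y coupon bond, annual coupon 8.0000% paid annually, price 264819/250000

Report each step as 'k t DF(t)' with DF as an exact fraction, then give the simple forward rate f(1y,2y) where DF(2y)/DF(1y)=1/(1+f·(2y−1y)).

1 1 4773/5000
2 2 9101/10000
f(1y,2y) = ((4773/5000)/(9101/10000) − 1)/(1) = 445/9101 ≈ 4.8896%

step 1 [1y] swap r/1=227/4773: DF=(1 − 227/4773·(0))/(1+227/4773) = 4773/5000 ≈ 0.954600
step 2 [2y] bond c/1=2/25: DF=(264819/250000 − 2/25·(0.954600))/(1+2/25) = 9101/10000 ≈ 0.910100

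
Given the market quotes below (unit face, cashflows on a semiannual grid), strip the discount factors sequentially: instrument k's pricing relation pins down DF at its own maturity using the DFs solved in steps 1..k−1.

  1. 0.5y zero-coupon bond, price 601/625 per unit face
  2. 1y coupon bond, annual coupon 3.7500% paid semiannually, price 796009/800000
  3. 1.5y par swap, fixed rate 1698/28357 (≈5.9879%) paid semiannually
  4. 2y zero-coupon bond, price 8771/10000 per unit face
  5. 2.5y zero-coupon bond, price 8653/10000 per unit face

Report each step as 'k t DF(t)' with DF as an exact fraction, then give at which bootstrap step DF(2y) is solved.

1 1/2 601/625
2 1 959/1000
3 3/2 9151/10000
4 2 8771/10000
5 5/2 8653/10000
DF(2y) is solved at step 4

step 1 [0.5y] zero: DF = P = 601/625 ≈ 0.961600
step 2 [1y] bond c/2=3/160: DF=(796009/800000 − 3/160·(0.961600))/(1+3/160) = 959/1000 ≈ 0.959000
step 3 [1.5y] swap r/2=849/28357: DF=(1 − 849/28357·(0.961600+0.959000))/(1+849/28357) = 9151/10000 ≈ 0.915100
step 4 [2y] zero: DF = P = 8771/10000 ≈ 0.877100
step 5 [2.5y] zero: DF = P = 8653/10000 ≈ 0.865300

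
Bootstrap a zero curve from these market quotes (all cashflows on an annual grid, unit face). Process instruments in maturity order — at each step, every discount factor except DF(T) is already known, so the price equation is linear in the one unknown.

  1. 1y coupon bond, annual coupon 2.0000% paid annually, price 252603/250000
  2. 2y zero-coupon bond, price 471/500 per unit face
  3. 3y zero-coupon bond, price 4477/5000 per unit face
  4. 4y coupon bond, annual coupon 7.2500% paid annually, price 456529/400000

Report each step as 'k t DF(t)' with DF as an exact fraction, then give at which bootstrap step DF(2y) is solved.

1 1 4953/5000
2 2 471/500
3 3 4477/5000
4 4 873/1000
DF(2y) is solved at step 2

step 1 [1y] bond c/1=1/50: DF=(252603/250000 − 1/50·(0))/(1+1/50) = 4953/5000 ≈ 0.990600
step 2 [2y] zero: DF = P = 471/500 ≈ 0.942000
step 3 [3y] zero: DF = P = 4477/5000 ≈ 0.895400
step 4 [4y] bond c/1=29/400: DF=(456529/400000 − 29/400·(0.990600+0.942000+0.895400))/(1+29/400) = 873/1000 ≈ 0.873000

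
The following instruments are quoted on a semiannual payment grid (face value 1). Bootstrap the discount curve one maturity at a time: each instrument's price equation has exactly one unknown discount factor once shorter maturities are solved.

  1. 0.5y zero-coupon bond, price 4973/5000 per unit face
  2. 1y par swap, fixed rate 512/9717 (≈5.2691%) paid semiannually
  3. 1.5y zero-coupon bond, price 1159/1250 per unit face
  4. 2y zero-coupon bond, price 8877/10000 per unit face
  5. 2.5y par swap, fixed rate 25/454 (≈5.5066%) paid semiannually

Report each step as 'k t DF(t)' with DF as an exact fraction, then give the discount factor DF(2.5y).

1 1/2 4973/5000
2 1 593/625
3 3/2 1159/1250
4 2 8877/10000
5 5/2 349/400
DF(2.5y) = 349/400 ≈ 0.872500

step 1 [0.5y] zero: DF = P = 4973/5000 ≈ 0.994600
step 2 [1y] swap r/2=256/9717: DF=(1 − 256/9717·(0.994600))/(1+256/9717) = 593/625 ≈ 0.948800
step 3 [1.5y] zero: DF = P = 1159/1250 ≈ 0.927200
step 4 [2y] zero: DF = P = 8877/10000 ≈ 0.887700
step 5 [2.5y] swap r/2=25/908: DF=(1 − 25/908·(0.994600+0.948800+0.927200+0.887700))/(1+25/908) = 349/400 ≈ 0.872500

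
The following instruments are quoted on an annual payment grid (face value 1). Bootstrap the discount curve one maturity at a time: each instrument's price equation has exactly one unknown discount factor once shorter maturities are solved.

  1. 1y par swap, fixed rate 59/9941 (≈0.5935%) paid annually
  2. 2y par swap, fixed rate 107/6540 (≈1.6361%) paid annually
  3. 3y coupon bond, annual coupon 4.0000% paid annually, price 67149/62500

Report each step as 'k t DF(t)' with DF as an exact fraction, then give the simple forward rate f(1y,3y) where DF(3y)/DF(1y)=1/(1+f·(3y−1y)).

step 1 [1y] swap r/1=59/9941: DF=(1 − 59/9941·(0))/(1+59/9941) = 9941/10000 ≈ 0.994100
step 2 [2y] swap r/1=107/6540: DF=(1 − 107/6540·(0.994100))/(1+107/6540) = 9679/10000 ≈ 0.967900
step 3 [3y] bond c/1=1/25: DF=(67149/62500 − 1/25·(0.994100+0.967900))/(1+1/25) = 1197/1250 ≈ 0.957600

1 1 9941/10000
2 2 9679/10000
3 3 1197/1250
f(1y,3y) = ((9941/10000)/(1197/1250) − 1)/(2) = 365/19152 ≈ 1.9058%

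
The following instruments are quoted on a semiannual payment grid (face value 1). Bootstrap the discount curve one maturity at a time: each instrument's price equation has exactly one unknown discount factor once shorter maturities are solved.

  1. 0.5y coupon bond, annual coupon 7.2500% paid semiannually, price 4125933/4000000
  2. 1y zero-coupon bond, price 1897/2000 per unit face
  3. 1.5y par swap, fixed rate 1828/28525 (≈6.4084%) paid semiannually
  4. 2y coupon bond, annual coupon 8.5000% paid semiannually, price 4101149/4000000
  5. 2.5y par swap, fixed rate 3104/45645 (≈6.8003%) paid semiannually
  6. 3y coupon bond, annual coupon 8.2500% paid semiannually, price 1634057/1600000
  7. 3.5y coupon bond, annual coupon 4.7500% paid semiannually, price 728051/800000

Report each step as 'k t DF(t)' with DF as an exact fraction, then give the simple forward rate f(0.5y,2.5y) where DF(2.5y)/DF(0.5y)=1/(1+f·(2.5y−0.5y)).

1 1/2 4977/5000
2 1 1897/2000
3 3/2 4543/5000
4 2 542/625
5 5/2 528/625
6 3 4/5
7 7/2 1529/2000
f(0.5y,2.5y) = ((4977/5000)/(528/625) − 1)/(2) = 251/2816 ≈ 8.9134%

step 1 [0.5y] bond c/2=29/800: DF=(4125933/4000000 − 29/800·(0))/(1+29/800) = 4977/5000 ≈ 0.995400
step 2 [1y] zero: DF = P = 1897/2000 ≈ 0.948500
step 3 [1.5y] swap r/2=914/28525: DF=(1 − 914/28525·(0.995400+0.948500))/(1+914/28525) = 4543/5000 ≈ 0.908600
step 4 [2y] bond c/2=17/400: DF=(4101149/4000000 − 17/400·(0.995400+0.948500+0.908600))/(1+17/400) = 542/625 ≈ 0.867200
step 5 [2.5y] swap r/2=1552/45645: DF=(1 − 1552/45645·(0.995400+0.948500+0.908600+0.867200))/(1+1552/45645) = 528/625 ≈ 0.844800
step 6 [3y] bond c/2=33/800: DF=(1634057/1600000 − 33/800·(0.995400+0.948500+0.908600+0.867200+0.844800))/(1+33/800) = 4/5 ≈ 0.800000
step 7 [3.5y] bond c/2=19/800: DF=(728051/800000 − 19/800·(0.995400+0.948500+0.908600+0.867200+0.844800+0.800000))/(1+19/800) = 1529/2000 ≈ 0.764500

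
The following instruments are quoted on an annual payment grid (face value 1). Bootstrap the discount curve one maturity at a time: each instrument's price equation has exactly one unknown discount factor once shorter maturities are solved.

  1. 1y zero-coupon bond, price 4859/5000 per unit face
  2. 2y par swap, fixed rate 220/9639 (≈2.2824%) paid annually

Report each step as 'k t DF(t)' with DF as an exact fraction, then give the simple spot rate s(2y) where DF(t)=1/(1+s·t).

1 1 4859/5000
2 2 239/250
s(2y) = (1/(239/250) − 1)/(2) = 11/478 ≈ 2.3013%

step 1 [1y] zero: DF = P = 4859/5000 ≈ 0.971800
step 2 [2y] swap r/1=220/9639: DF=(1 − 220/9639·(0.971800))/(1+220/9639) = 239/250 ≈ 0.956000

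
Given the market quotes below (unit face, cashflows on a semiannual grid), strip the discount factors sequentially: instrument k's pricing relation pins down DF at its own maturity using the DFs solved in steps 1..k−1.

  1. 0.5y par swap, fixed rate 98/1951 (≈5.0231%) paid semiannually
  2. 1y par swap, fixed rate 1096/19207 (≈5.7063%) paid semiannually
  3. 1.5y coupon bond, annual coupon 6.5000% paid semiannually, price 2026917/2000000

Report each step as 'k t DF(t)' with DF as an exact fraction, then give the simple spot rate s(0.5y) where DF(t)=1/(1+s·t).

1 1/2 1951/2000
2 1 2363/2500
3 3/2 9211/10000
s(0.5y) = (1/(1951/2000) − 1)/(1/2) = 98/1951 ≈ 5.0231%

step 1 [0.5y] swap r/2=49/1951: DF=(1 − 49/1951·(0))/(1+49/1951) = 1951/2000 ≈ 0.975500
step 2 [1y] swap r/2=548/19207: DF=(1 − 548/19207·(0.975500))/(1+548/19207) = 2363/2500 ≈ 0.945200
step 3 [1.5y] bond c/2=13/400: DF=(2026917/2000000 − 13/400·(0.975500+0.945200))/(1+13/400) = 9211/10000 ≈ 0.921100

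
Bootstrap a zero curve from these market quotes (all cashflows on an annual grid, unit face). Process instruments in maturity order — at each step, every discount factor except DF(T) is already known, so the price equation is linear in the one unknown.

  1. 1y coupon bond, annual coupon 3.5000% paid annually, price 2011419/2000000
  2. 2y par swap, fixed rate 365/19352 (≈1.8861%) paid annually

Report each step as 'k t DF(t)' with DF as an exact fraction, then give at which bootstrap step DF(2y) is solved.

step 1 [1y] bond c/1=7/200: DF=(2011419/2000000 − 7/200·(0))/(1+7/200) = 9717/10000 ≈ 0.971700
step 2 [2y] swap r/1=365/19352: DF=(1 − 365/19352·(0.971700))/(1+365/19352) = 1927/2000 ≈ 0.963500

1 1 9717/10000
2 2 1927/2000
DF(2y) is solved at step 2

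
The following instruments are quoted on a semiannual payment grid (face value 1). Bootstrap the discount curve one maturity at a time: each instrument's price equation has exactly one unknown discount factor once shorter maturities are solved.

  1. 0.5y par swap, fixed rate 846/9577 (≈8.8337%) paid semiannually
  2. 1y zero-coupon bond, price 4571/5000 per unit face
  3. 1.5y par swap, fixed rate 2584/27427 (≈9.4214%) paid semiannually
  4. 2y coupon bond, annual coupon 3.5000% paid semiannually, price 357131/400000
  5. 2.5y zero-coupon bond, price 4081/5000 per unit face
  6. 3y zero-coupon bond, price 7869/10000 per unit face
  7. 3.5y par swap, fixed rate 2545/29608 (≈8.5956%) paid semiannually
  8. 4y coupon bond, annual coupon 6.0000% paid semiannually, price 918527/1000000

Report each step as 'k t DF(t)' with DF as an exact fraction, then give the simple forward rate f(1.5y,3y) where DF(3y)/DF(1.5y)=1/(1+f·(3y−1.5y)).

step 1 [0.5y] swap r/2=423/9577: DF=(1 − 423/9577·(0))/(1+423/9577) = 9577/10000 ≈ 0.957700
step 2 [1y] zero: DF = P = 4571/5000 ≈ 0.914200
step 3 [1.5y] swap r/2=1292/27427: DF=(1 − 1292/27427·(0.957700+0.914200))/(1+1292/27427) = 2177/2500 ≈ 0.870800
step 4 [2y] bond c/2=7/400: DF=(357131/400000 − 7/400·(0.957700+0.914200+0.870800))/(1+7/400) = 8303/10000 ≈ 0.830300
step 5 [2.5y] zero: DF = P = 4081/5000 ≈ 0.816200
step 6 [3y] zero: DF = P = 7869/10000 ≈ 0.786900
step 7 [3.5y] swap r/2=2545/59216: DF=(1 − 2545/59216·(0.957700+0.914200+0.870800+0.830300+0.816200+0.786900))/(1+2545/59216) = 1491/2000 ≈ 0.745500
step 8 [4y] bond c/2=3/100: DF=(918527/1000000 − 3/100·(0.957700+0.914200+0.870800+0.830300+0.816200+0.786900+0.745500))/(1+3/100) = 7193/10000 ≈ 0.719300

1 1/2 9577/10000
2 1 4571/5000
3 3/2 2177/2500
4 2 8303/10000
5 5/2 4081/5000
6 3 7869/10000
7 7/2 1491/2000
8 4 7193/10000
f(1.5y,3y) = ((2177/2500)/(7869/10000) − 1)/(3/2) = 1678/23607 ≈ 7.1081%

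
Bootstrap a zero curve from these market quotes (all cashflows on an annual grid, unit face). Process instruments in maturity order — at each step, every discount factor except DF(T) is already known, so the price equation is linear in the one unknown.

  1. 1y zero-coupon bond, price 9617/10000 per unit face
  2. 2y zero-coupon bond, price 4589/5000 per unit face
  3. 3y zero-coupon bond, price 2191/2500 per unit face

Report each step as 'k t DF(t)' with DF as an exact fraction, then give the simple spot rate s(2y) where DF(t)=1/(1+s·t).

1 1 9617/10000
2 2 4589/5000
3 3 2191/2500
s(2y) = (1/(4589/5000) − 1)/(2) = 411/9178 ≈ 4.4781%

step 1 [1y] zero: DF = P = 9617/10000 ≈ 0.961700
step 2 [2y] zero: DF = P = 4589/5000 ≈ 0.917800
step 3 [3y] zero: DF = P = 2191/2500 ≈ 0.876400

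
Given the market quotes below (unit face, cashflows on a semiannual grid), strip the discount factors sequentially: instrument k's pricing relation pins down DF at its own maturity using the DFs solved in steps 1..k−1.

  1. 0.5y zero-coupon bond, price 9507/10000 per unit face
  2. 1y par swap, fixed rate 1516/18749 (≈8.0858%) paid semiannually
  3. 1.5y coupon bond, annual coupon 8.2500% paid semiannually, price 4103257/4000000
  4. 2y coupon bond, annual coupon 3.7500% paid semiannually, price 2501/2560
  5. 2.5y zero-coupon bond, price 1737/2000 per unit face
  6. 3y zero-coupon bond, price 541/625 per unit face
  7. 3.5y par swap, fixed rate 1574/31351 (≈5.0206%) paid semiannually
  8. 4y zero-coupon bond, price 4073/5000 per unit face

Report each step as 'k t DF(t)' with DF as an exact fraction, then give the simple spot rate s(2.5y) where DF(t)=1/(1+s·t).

1 1/2 9507/10000
2 1 4621/5000
3 3/2 9109/10000
4 2 9077/10000
5 5/2 1737/2000
6 3 541/625
7 7/2 4213/5000
8 4 4073/5000
s(2.5y) = (1/(1737/2000) − 1)/(5/2) = 526/8685 ≈ 6.0564%

step 1 [0.5y] zero: DF = P = 9507/10000 ≈ 0.950700
step 2 [1y] swap r/2=758/18749: DF=(1 − 758/18749·(0.950700))/(1+758/18749) = 4621/5000 ≈ 0.924200
step 3 [1.5y] bond c/2=33/800: DF=(4103257/4000000 − 33/800·(0.950700+0.924200))/(1+33/800) = 9109/10000 ≈ 0.910900
step 4 [2y] bond c/2=3/160: DF=(2501/2560 − 3/160·(0.950700+0.924200+0.910900))/(1+3/160) = 9077/10000 ≈ 0.907700
step 5 [2.5y] zero: DF = P = 1737/2000 ≈ 0.868500
step 6 [3y] zero: DF = P = 541/625 ≈ 0.865600
step 7 [3.5y] swap r/2=787/31351: DF=(1 − 787/31351·(0.950700+0.924200+0.910900+0.907700+0.868500+0.865600))/(1+787/31351) = 4213/5000 ≈ 0.842600
step 8 [4y] zero: DF = P = 4073/5000 ≈ 0.814600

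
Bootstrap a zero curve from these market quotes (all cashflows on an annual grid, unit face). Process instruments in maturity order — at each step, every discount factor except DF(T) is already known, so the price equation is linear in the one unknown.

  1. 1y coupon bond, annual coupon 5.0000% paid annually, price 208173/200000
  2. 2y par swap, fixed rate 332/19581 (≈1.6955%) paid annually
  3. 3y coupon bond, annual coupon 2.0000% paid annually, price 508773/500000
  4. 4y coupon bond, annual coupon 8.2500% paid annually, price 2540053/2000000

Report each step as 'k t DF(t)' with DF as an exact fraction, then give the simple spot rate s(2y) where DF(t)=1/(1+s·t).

step 1 [1y] bond c/1=1/20: DF=(208173/200000 − 1/20·(0))/(1+1/20) = 9913/10000 ≈ 0.991300
step 2 [2y] swap r/1=332/19581: DF=(1 − 332/19581·(0.991300))/(1+332/19581) = 2417/2500 ≈ 0.966800
step 3 [3y] bond c/1=1/50: DF=(508773/500000 − 1/50·(0.991300+0.966800))/(1+1/50) = 1199/1250 ≈ 0.959200
step 4 [4y] bond c/1=33/400: DF=(2540053/2000000 − 33/400·(0.991300+0.966800+0.959200))/(1+33/400) = 9509/10000 ≈ 0.950900

1 1 9913/10000
2 2 2417/2500
3 3 1199/1250
4 4 9509/10000
s(2y) = (1/(2417/2500) − 1)/(2) = 83/4834 ≈ 1.7170%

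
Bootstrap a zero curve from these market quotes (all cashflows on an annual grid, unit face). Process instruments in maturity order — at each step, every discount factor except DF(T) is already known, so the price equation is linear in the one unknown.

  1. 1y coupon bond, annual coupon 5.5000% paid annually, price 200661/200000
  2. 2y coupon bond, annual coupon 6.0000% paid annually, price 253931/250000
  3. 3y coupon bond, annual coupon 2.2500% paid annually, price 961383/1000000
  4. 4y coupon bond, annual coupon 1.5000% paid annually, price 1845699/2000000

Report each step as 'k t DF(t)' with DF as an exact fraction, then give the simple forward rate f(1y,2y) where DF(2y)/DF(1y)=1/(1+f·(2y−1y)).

step 1 [1y] bond c/1=11/200: DF=(200661/200000 − 11/200·(0))/(1+11/200) = 951/1000 ≈ 0.951000
step 2 [2y] bond c/1=3/50: DF=(253931/250000 − 3/50·(0.951000))/(1+3/50) = 2261/2500 ≈ 0.904400
step 3 [3y] bond c/1=9/400: DF=(961383/1000000 − 9/400·(0.951000+0.904400))/(1+9/400) = 4497/5000 ≈ 0.899400
step 4 [4y] bond c/1=3/200: DF=(1845699/2000000 − 3/200·(0.951000+0.904400+0.899400))/(1+3/200) = 1737/2000 ≈ 0.868500

1 1 951/1000
2 2 2261/2500
3 3 4497/5000
4 4 1737/2000
f(1y,2y) = ((951/1000)/(2261/2500) − 1)/(1) = 233/4522 ≈ 5.1526%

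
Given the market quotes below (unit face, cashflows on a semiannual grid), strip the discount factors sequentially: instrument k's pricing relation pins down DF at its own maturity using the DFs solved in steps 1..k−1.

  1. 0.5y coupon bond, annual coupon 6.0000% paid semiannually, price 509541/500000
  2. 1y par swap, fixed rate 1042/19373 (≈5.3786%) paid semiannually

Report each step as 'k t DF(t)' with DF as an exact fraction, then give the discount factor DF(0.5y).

step 1 [0.5y] bond c/2=3/100: DF=(509541/500000 − 3/100·(0))/(1+3/100) = 4947/5000 ≈ 0.989400
step 2 [1y] swap r/2=521/19373: DF=(1 − 521/19373·(0.989400))/(1+521/19373) = 9479/10000 ≈ 0.947900

1 1/2 4947/5000
2 1 9479/10000
DF(0.5y) = 4947/5000 ≈ 0.989400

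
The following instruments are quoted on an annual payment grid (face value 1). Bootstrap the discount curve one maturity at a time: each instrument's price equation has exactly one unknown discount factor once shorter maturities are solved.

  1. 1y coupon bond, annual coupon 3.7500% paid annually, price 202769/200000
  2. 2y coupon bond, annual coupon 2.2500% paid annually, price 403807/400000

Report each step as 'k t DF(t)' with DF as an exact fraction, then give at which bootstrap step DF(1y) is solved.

step 1 [1y] bond c/1=3/80: DF=(202769/200000 − 3/80·(0))/(1+3/80) = 2443/2500 ≈ 0.977200
step 2 [2y] bond c/1=9/400: DF=(403807/400000 − 9/400·(0.977200))/(1+9/400) = 4829/5000 ≈ 0.965800

1 1 2443/2500
2 2 4829/5000
DF(1y) is solved at step 1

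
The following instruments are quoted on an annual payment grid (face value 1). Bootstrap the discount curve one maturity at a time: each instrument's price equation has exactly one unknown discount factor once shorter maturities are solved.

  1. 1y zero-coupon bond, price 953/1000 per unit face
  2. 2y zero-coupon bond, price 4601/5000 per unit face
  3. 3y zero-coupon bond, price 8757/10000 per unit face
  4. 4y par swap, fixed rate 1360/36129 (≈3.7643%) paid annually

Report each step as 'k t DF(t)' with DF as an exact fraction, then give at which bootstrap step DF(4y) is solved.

1 1 953/1000
2 2 4601/5000
3 3 8757/10000
4 4 108/125
DF(4y) is solved at step 4

step 1 [1y] zero: DF = P = 953/1000 ≈ 0.953000
step 2 [2y] zero: DF = P = 4601/5000 ≈ 0.920200
step 3 [3y] zero: DF = P = 8757/10000 ≈ 0.875700
step 4 [4y] swap r/1=1360/36129: DF=(1 − 1360/36129·(0.953000+0.920200+0.875700))/(1+1360/36129) = 108/125 ≈ 0.864000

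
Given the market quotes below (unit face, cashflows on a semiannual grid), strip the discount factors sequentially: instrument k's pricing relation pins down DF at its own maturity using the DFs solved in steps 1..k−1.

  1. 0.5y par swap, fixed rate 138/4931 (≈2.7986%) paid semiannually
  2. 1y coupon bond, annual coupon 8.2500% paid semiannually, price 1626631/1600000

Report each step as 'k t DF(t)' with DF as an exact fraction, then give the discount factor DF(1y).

step 1 [0.5y] swap r/2=69/4931: DF=(1 − 69/4931·(0))/(1+69/4931) = 4931/5000 ≈ 0.986200
step 2 [1y] bond c/2=33/800: DF=(1626631/1600000 − 33/800·(0.986200))/(1+33/800) = 9373/10000 ≈ 0.937300

1 1/2 4931/5000
2 1 9373/10000
DF(1y) = 9373/10000 ≈ 0.937300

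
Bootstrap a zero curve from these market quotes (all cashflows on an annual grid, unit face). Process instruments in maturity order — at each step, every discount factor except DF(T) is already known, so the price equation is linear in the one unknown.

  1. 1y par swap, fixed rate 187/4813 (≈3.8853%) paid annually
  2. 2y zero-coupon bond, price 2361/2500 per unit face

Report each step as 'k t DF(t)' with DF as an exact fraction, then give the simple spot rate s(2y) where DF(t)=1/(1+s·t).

step 1 [1y] swap r/1=187/4813: DF=(1 − 187/4813·(0))/(1+187/4813) = 4813/5000 ≈ 0.962600
step 2 [2y] zero: DF = P = 2361/2500 ≈ 0.944400

1 1 4813/5000
2 2 2361/2500
s(2y) = (1/(2361/2500) − 1)/(2) = 139/4722 ≈ 2.9437%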